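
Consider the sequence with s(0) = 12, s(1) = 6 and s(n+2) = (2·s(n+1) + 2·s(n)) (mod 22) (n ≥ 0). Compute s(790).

12

Computing terms: s(0) = 12, s(1) = 6, s(2) = 14, s(3) = 18, s(4) = 20, s(5) = 10, s(6) = 16, s(7) = 8, s(8) = 4, s(9) = 2, s(10) = 12, s(11) = 6.
The sequence repeats with period 10.
So s(790) = s(0 + ((790-0) mod 10)) = s(0) = 12.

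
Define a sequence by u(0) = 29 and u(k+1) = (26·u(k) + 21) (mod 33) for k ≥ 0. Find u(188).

Listing terms: u(0) = 29,  u(1) = 16,  u(2) = 8,  u(3) = 31,  u(4) = 2,  u(5) = 7,  u(6) = 5,  u(7) = 19,  u(8) = 20,  u(9) = 13,  u(10) = 29.
The sequence repeats with period 10.
(188 - 0) mod 10 = 8, so u(188) = u(8) = 20.

20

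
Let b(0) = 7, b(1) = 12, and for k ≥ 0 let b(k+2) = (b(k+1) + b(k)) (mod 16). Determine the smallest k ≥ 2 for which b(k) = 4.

7

Computing terms: b(0) = 7,  b(1) = 12,  b(2) = 3,  b(3) = 15,  b(4) = 2,  b(5) = 1,  b(6) = 3,  b(7) = 4,  b(8) = 7,  b(9) = 11,  b(10) = 2,  b(11) = 13,  b(12) = 15,  b(13) = 12,  b(14) = 11,  b(15) = 7,  b(16) = 2,  b(17) = 9,  b(18) = 11,  b(19) = 4,  b(20) = 15,  b(21) = 3,  b(22) = 2,  b(23) = 5,  b(24) = 7,  b(25) = 12.
Since (b(24), b(25)) = (b(0), b(1)) = (7, 12) (two consecutive terms determine the rest), the sequence is periodic with period 24.
The value 4 first appears (with k ≥ 2) at b(7).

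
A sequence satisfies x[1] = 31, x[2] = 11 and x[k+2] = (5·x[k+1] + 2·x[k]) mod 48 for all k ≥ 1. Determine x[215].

29

Listing terms: x[1] = 31, x[2] = 11, x[3] = 21, x[4] = 31, x[5] = 5, x[6] = 39, x[7] = 13, x[8] = 47, x[9] = 21, x[10] = 7, x[11] = 29, x[12] = 15, x[13] = 37, x[14] = 23, x[15] = 45, x[16] = 31, x[17] = 5.
Since (x[16], x[17]) = (x[4], x[5]) = (31, 5) (two consecutive terms determine the rest), the sequence is eventually periodic: after a pre-period of length 3 it cycles with period 12.
For k ≥ 4, x[k] depends only on (k - 4) mod 12. (215 - 4) mod 12 = 7, so x[215] = x[11] = 29.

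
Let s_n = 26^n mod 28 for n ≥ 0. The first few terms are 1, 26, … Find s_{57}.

20

Listing terms: s_0 = 1,  s_1 = 26,  s_2 = 4,  s_3 = 20,  s_4 = 16,  s_5 = 24,  s_6 = 8,  s_7 = 12,  s_8 = 4.
Since s_8 = s_2 = 4, the sequence is eventually periodic: after a pre-period of length 2 it cycles with period 6.
For n ≥ 2, s_n depends only on (n - 2) mod 6. (57 - 2) mod 6 = 1, so s_{57} = s_3 = 20.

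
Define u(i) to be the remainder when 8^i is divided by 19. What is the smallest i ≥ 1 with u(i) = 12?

Computing terms: u(0) = 1, u(1) = 8, u(2) = 7, u(3) = 18, u(4) = 11, u(5) = 12, u(6) = 1.
The sequence repeats with period 6.
The value 12 first appears (with i ≥ 1) at u(5).

5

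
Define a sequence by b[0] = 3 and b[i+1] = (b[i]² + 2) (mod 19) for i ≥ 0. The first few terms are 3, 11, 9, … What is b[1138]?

6

Computing terms: b[0] = 3,  b[1] = 11,  b[2] = 9,  b[3] = 7,  b[4] = 13,  b[5] = 0,  b[6] = 2,  b[7] = 6,  b[8] = 0.
Since b[8] = b[5] = 0, the sequence is eventually periodic: after a pre-period of length 5 it cycles with period 3.
For i ≥ 5, b[i] depends only on (i - 5) mod 3. (1138 - 5) mod 3 = 2, so b[1138] = b[7] = 6.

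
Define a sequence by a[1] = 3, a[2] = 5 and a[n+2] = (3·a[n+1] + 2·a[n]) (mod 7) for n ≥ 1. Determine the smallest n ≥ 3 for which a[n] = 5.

Listing terms: a[1] = 3, a[2] = 5, a[3] = 0, a[4] = 3, a[5] = 2, a[6] = 5, a[7] = 5, a[8] = 4, a[9] = 1, a[10] = 4, a[11] = 0, a[12] = 1, a[13] = 3, a[14] = 4, a[15] = 4, a[16] = 6, a[17] = 5, a[18] = 6, a[19] = 0, a[20] = 5, a[21] = 1, a[22] = 6, a[23] = 6, a[24] = 2, a[25] = 4, a[26] = 2, a[27] = 0, a[28] = 4, a[29] = 5, a[30] = 2, a[31] = 2, a[32] = 3, a[33] = 6, a[34] = 3, a[35] = 0, a[36] = 6, a[37] = 4, a[38] = 3, a[39] = 3, a[40] = 1, a[41] = 2, a[42] = 1, a[43] = 0, a[44] = 2, a[45] = 6, a[46] = 1, a[47] = 1, a[48] = 5, a[49] = 3, a[50] = 5.
The sequence repeats with period 48.
The value 5 first appears (with n ≥ 3) at a[6].

6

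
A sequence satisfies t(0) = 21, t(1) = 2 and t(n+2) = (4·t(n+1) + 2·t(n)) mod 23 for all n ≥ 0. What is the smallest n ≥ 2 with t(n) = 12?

16

Computing terms: t(0) = 21, t(1) = 2, t(2) = 4, t(3) = 20, t(4) = 19, t(5) = 1, t(6) = 19, t(7) = 9, t(8) = 5, t(9) = 15, t(10) = 1, t(11) = 11, t(12) = 0, t(13) = 22, t(14) = 19, t(15) = 5, t(16) = 12, t(17) = 12, t(18) = 3, t(19) = 13, t(20) = 12, t(21) = 5, t(22) = 21, t(23) = 2.
The sequence repeats with period 22.
The value 12 first appears (with n ≥ 2) at t(16).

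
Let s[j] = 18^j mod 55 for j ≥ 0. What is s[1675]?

32

s[0] = 1, s[1] = 18, s[2] = 49, s[3] = 2, s[4] = 36, s[5] = 43, s[6] = 4, s[7] = 17, s[8] = 31, s[9] = 8, s[10] = 34, s[11] = 7, s[12] = 16, s[13] = 13, s[14] = 14, s[15] = 32, s[16] = 26, s[17] = 28, s[18] = 9, s[19] = 52, s[20] = 1.
Since s[20] = s[0] = 1, the sequence is periodic with period 20.
(1675 - 0) mod 20 = 15, so s[1675] = s[15] = 32.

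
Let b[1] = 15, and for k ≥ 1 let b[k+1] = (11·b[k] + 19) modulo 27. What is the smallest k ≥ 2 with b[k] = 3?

5

Computing terms: b[1] = 15; b[2] = 22; b[3] = 18; b[4] = 1; b[5] = 3; b[6] = 25; b[7] = 24; b[8] = 13; b[9] = 0; b[10] = 19; b[11] = 12; b[12] = 16; b[13] = 6; b[14] = 4; b[15] = 9; b[16] = 10; b[17] = 21; b[18] = 7; b[19] = 15.
The sequence repeats with period 18.
The value 3 first appears (with k ≥ 2) at b[5].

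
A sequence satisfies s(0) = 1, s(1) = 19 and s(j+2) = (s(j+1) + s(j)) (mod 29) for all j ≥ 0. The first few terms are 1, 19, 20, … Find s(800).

20

Listing terms: s(0) = 1; s(1) = 19; s(2) = 20; s(3) = 10; s(4) = 1; s(5) = 11; s(6) = 12; s(7) = 23; s(8) = 6; s(9) = 0; s(10) = 6; s(11) = 6; s(12) = 12; s(13) = 18; s(14) = 1; s(15) = 19.
Since (s(14), s(15)) = (s(0), s(1)) = (1, 19) (two consecutive terms determine the rest), the sequence is periodic with period 14.
So s(800) = s(0 + ((800-0) mod 14)) = s(2) = 20.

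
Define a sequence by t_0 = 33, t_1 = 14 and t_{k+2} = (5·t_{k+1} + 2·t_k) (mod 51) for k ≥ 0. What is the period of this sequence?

24

We have t_0 = 33, t_1 = 14, t_2 = 34, t_3 = 45, t_4 = 38, t_5 = 25, t_6 = 48, t_7 = 35, t_8 = 16, t_9 = 48, t_{10} = 17, t_{11} = 28, t_{12} = 21, t_{13} = 8, t_{14} = 31, t_{15} = 18, t_{16} = 50, t_{17} = 31, t_{18} = 0, t_{19} = 11, t_{20} = 4, t_{21} = 42, t_{22} = 14, t_{23} = 1, t_{24} = 33, t_{25} = 14.
The sequence repeats with period 24.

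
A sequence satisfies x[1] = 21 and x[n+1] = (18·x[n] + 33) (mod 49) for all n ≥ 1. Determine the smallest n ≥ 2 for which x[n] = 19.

We have x[1] = 21; x[2] = 19; x[3] = 32; x[4] = 21.
Since x[4] = x[1] = 21, the sequence is periodic with period 3.
The value 19 first appears (with n ≥ 2) at x[2].

2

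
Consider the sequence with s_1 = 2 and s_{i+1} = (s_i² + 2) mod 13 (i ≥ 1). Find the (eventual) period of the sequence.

Listing terms: s_1 = 2; s_2 = 6; s_3 = 12; s_4 = 3; s_5 = 11; s_6 = 6.
Since s_6 = s_2 = 6, the sequence is eventually periodic: after a pre-period of length 1 it cycles with period 4.

4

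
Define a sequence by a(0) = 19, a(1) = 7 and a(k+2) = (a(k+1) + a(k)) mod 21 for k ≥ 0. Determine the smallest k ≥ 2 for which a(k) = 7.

Listing terms: a(0) = 19; a(1) = 7; a(2) = 5; a(3) = 12; a(4) = 17; a(5) = 8; a(6) = 4; a(7) = 12; a(8) = 16; a(9) = 7; a(10) = 2; a(11) = 9; a(12) = 11; a(13) = 20; a(14) = 10; a(15) = 9; a(16) = 19; a(17) = 7.
Since (a(16), a(17)) = (a(0), a(1)) = (19, 7) (two consecutive terms determine the rest), the sequence is periodic with period 16.
The value 7 first appears (with k ≥ 2) at a(9).

9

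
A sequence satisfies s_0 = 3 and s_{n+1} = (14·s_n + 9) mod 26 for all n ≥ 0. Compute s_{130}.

Listing terms: s_0 = 3; s_1 = 25; s_2 = 21; s_3 = 17; s_4 = 13; s_5 = 9; s_6 = 5; s_7 = 1; s_8 = 23; s_9 = 19; s_{10} = 15; s_{11} = 11; s_{12} = 7; s_{13} = 3.
Since s_{13} = s_0 = 3, the sequence is periodic with period 13.
So s_{130} = s_{0 + ((130-0) mod 13)} = s_0 = 3.

3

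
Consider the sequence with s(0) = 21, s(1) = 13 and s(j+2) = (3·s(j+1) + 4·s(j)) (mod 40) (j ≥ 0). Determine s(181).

Listing terms: s(0) = 21; s(1) = 13; s(2) = 3; s(3) = 21; s(4) = 35; s(5) = 29; s(6) = 27; s(7) = 37; s(8) = 19; s(9) = 5; s(10) = 11; s(11) = 13; s(12) = 3.
Since (s(11), s(12)) = (s(1), s(2)) = (13, 3) (two consecutive terms determine the rest), the sequence is eventually periodic: after a pre-period of length 1 it cycles with period 10.
For j ≥ 1, s(j) depends only on (j - 1) mod 10. (181 - 1) mod 10 = 0, so s(181) = s(1) = 13.

13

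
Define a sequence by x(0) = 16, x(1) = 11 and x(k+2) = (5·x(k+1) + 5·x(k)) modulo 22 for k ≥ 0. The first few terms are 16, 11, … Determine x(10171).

We have x(0) = 16, x(1) = 11, x(2) = 3, x(3) = 4, x(4) = 13, x(5) = 19, x(6) = 6, x(7) = 15, x(8) = 17, x(9) = 6, x(10) = 5, x(11) = 11, x(12) = 14, x(13) = 15, x(14) = 13, x(15) = 8, x(16) = 17, x(17) = 15, x(18) = 6, x(19) = 17, x(20) = 5, x(21) = 0, x(22) = 3, x(23) = 15, x(24) = 2, x(25) = 19, x(26) = 17, x(27) = 4, x(28) = 17, x(29) = 17, x(30) = 16, x(31) = 11.
Since (x(30), x(31)) = (x(0), x(1)) = (16, 11) (two consecutive terms determine the rest), the sequence is periodic with period 30.
So x(10171) = x(0 + ((10171-0) mod 30)) = x(1) = 11.

11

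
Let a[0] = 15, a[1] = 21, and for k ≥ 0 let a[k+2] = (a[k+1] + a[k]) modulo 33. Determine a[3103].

Listing terms: a[0] = 15,  a[1] = 21,  a[2] = 3,  a[3] = 24,  a[4] = 27,  a[5] = 18,  a[6] = 12,  a[7] = 30,  a[8] = 9,  a[9] = 6,  a[10] = 15,  a[11] = 21.
The sequence repeats with period 10.
(3103 - 0) mod 10 = 3, so a[3103] = a[3] = 24.

24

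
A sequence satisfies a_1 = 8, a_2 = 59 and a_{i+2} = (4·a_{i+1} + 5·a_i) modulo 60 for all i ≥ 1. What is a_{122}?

a_1 = 8; a_2 = 59; a_3 = 36; a_4 = 19; a_5 = 16; a_6 = 39; a_7 = 56; a_8 = 59; a_9 = 36.
Since (a_8, a_9) = (a_2, a_3) = (59, 36) (two consecutive terms determine the rest), the sequence is eventually periodic: after a pre-period of length 1 it cycles with period 6.
For i ≥ 2, a_i depends only on (i - 2) mod 6. (122 - 2) mod 6 = 0, so a_{122} = a_2 = 59.

59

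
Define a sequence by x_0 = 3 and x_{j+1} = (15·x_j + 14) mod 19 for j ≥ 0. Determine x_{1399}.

x_0 = 3,  x_1 = 2,  x_2 = 6,  x_3 = 9,  x_4 = 16,  x_5 = 7,  x_6 = 5,  x_7 = 13,  x_8 = 0,  x_9 = 14,  x_{10} = 15,  x_{11} = 11,  x_{12} = 8,  x_{13} = 1,  x_{14} = 10,  x_{15} = 12,  x_{16} = 4,  x_{17} = 17,  x_{18} = 3.
Since x_{18} = x_0 = 3, the sequence is periodic with period 18.
So x_{1399} = x_{0 + ((1399-0) mod 18)} = x_{13} = 1.

1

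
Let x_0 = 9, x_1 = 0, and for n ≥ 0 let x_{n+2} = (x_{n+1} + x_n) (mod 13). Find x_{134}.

Computing terms: x_0 = 9,  x_1 = 0,  x_2 = 9,  x_3 = 9,  x_4 = 5,  x_5 = 1,  x_6 = 6,  x_7 = 7,  x_8 = 0,  x_9 = 7,  x_{10} = 7,  x_{11} = 1,  x_{12} = 8,  x_{13} = 9,  x_{14} = 4,  x_{15} = 0,  x_{16} = 4,  x_{17} = 4,  x_{18} = 8,  x_{19} = 12,  x_{20} = 7,  x_{21} = 6,  x_{22} = 0,  x_{23} = 6,  x_{24} = 6,  x_{25} = 12,  x_{26} = 5,  x_{27} = 4,  x_{28} = 9,  x_{29} = 0.
Since (x_{28}, x_{29}) = (x_0, x_1) = (9, 0) (two consecutive terms determine the rest), the sequence is periodic with period 28.
So x_{134} = x_{0 + ((134-0) mod 28)} = x_{22} = 0.

0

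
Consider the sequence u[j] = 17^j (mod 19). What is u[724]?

16

u[1] = 17,  u[2] = 4,  u[3] = 11,  u[4] = 16,  u[5] = 6,  u[6] = 7,  u[7] = 5,  u[8] = 9,  u[9] = 1,  u[10] = 17.
Since u[10] = u[1] = 17, the sequence is periodic with period 9.
So u[724] = u[1 + ((724-1) mod 9)] = u[4] = 16.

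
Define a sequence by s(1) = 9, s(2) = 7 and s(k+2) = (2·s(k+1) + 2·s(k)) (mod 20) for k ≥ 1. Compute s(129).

16

Listing terms: s(1) = 9,  s(2) = 7,  s(3) = 12,  s(4) = 18,  s(5) = 0,  s(6) = 16,  s(7) = 12,  s(8) = 16,  s(9) = 16,  s(10) = 4,  s(11) = 0,  s(12) = 8,  s(13) = 16,  s(14) = 8,  s(15) = 8,  s(16) = 12,  s(17) = 0,  s(18) = 4,  s(19) = 8,  s(20) = 4,  s(21) = 4,  s(22) = 16,  s(23) = 0,  s(24) = 12,  s(25) = 4,  s(26) = 12,  s(27) = 12,  s(28) = 8,  s(29) = 0,  s(30) = 16.
Since (s(29), s(30)) = (s(5), s(6)) = (0, 16) (two consecutive terms determine the rest), the sequence is eventually periodic: after a pre-period of length 4 it cycles with period 24.
For k ≥ 5, s(k) depends only on (k - 5) mod 24. (129 - 5) mod 24 = 4, so s(129) = s(9) = 16.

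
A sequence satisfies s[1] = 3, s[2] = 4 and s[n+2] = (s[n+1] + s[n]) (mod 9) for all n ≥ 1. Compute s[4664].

4

We have s[1] = 3,  s[2] = 4,  s[3] = 7,  s[4] = 2,  s[5] = 0,  s[6] = 2,  s[7] = 2,  s[8] = 4,  s[9] = 6,  s[10] = 1,  s[11] = 7,  s[12] = 8,  s[13] = 6,  s[14] = 5,  s[15] = 2,  s[16] = 7,  s[17] = 0,  s[18] = 7,  s[19] = 7,  s[20] = 5,  s[21] = 3,  s[22] = 8,  s[23] = 2,  s[24] = 1,  s[25] = 3,  s[26] = 4.
Since (s[25], s[26]) = (s[1], s[2]) = (3, 4) (two consecutive terms determine the rest), the sequence is periodic with period 24.
So s[4664] = s[1 + ((4664-1) mod 24)] = s[8] = 4.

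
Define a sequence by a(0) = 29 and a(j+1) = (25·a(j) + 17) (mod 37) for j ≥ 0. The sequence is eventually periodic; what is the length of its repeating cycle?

We have a(0) = 29; a(1) = 2; a(2) = 30; a(3) = 27; a(4) = 26; a(5) = 1; a(6) = 5; a(7) = 31; a(8) = 15; a(9) = 22; a(10) = 12; a(11) = 21; a(12) = 24; a(13) = 25; a(14) = 13; a(15) = 9; a(16) = 20; a(17) = 36; a(18) = 29.
Since a(18) = a(0) = 29, the sequence is periodic with period 18.

18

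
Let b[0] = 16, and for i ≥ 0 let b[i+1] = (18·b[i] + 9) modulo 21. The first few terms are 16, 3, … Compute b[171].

b[0] = 16, b[1] = 3, b[2] = 0, b[3] = 9, b[4] = 3.
Since b[4] = b[1] = 3, the sequence is eventually periodic: after a pre-period of length 1 it cycles with period 3.
For i ≥ 1, b[i] depends only on (i - 1) mod 3. (171 - 1) mod 3 = 2, so b[171] = b[3] = 9.

9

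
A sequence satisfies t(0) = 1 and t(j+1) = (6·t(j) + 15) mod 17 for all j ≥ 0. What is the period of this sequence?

16

We have t(0) = 1,  t(1) = 4,  t(2) = 5,  t(3) = 11,  t(4) = 13,  t(5) = 8,  t(6) = 12,  t(7) = 2,  t(8) = 10,  t(9) = 7,  t(10) = 6,  t(11) = 0,  t(12) = 15,  t(13) = 3,  t(14) = 16,  t(15) = 9,  t(16) = 1.
The sequence repeats with period 16.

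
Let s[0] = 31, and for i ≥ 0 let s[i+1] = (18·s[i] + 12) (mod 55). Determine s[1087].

Listing terms: s[0] = 31,  s[1] = 20,  s[2] = 42,  s[3] = 53,  s[4] = 31.
Since s[4] = s[0] = 31, the sequence is periodic with period 4.
So s[1087] = s[0 + ((1087-0) mod 4)] = s[3] = 53.

53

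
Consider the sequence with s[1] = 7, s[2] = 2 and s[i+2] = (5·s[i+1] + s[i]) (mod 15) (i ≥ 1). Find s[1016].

12

We have s[1] = 7, s[2] = 2, s[3] = 2, s[4] = 12, s[5] = 2, s[6] = 7, s[7] = 7, s[8] = 12, s[9] = 7, s[10] = 2.
The sequence repeats with period 8.
(1016 - 1) mod 8 = 7, so s[1016] = s[8] = 12.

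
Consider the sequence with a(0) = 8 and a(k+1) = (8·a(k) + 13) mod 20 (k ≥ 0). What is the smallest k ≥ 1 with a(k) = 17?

1

a(0) = 8, a(1) = 17, a(2) = 9, a(3) = 5, a(4) = 13, a(5) = 17.
Since a(5) = a(1) = 17, the sequence is eventually periodic: after a pre-period of length 1 it cycles with period 4.
The value 17 first appears (with k ≥ 1) at a(1).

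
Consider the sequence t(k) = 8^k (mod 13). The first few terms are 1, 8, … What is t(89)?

8

t(0) = 1,  t(1) = 8,  t(2) = 12,  t(3) = 5,  t(4) = 1.
Since t(4) = t(0) = 1, the sequence is periodic with period 4.
So t(89) = t(0 + ((89-0) mod 4)) = t(1) = 8.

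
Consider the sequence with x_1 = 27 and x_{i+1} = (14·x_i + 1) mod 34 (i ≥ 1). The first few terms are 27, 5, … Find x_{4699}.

x_1 = 27; x_2 = 5; x_3 = 3; x_4 = 9; x_5 = 25; x_6 = 11; x_7 = 19; x_8 = 29; x_9 = 33; x_{10} = 21; x_{11} = 23; x_{12} = 17; x_{13} = 1; x_{14} = 15; x_{15} = 7; x_{16} = 31; x_{17} = 27.
Since x_{17} = x_1 = 27, the sequence is periodic with period 16.
So x_{4699} = x_{1 + ((4699-1) mod 16)} = x_{11} = 23.

23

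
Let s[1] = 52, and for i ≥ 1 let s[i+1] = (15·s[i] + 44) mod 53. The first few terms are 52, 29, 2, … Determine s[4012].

s[1] = 52,  s[2] = 29,  s[3] = 2,  s[4] = 21,  s[5] = 41,  s[6] = 23,  s[7] = 18,  s[8] = 49,  s[9] = 37,  s[10] = 16,  s[11] = 19,  s[12] = 11,  s[13] = 50,  s[14] = 52.
Since s[14] = s[1] = 52, the sequence is periodic with period 13.
(4012 - 1) mod 13 = 7, so s[4012] = s[8] = 49.

49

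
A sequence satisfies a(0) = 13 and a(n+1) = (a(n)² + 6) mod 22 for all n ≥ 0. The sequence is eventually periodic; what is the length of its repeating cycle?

Listing terms: a(0) = 13,  a(1) = 21,  a(2) = 7,  a(3) = 11,  a(4) = 17,  a(5) = 9,  a(6) = 21.
Since a(6) = a(1) = 21, the sequence is eventually periodic: after a pre-period of length 1 it cycles with period 5.

5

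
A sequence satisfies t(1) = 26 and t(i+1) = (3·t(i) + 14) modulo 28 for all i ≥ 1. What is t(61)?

26

Computing terms: t(1) = 26, t(2) = 8, t(3) = 10, t(4) = 16, t(5) = 6, t(6) = 4, t(7) = 26.
Since t(7) = t(1) = 26, the sequence is periodic with period 6.
(61 - 1) mod 6 = 0, so t(61) = t(1) = 26.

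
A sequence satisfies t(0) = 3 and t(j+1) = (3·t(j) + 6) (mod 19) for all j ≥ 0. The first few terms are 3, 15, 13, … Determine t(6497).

18

Computing terms: t(0) = 3; t(1) = 15; t(2) = 13; t(3) = 7; t(4) = 8; t(5) = 11; t(6) = 1; t(7) = 9; t(8) = 14; t(9) = 10; t(10) = 17; t(11) = 0; t(12) = 6; t(13) = 5; t(14) = 2; t(15) = 12; t(16) = 4; t(17) = 18; t(18) = 3.
The sequence repeats with period 18.
So t(6497) = t(0 + ((6497-0) mod 18)) = t(17) = 18.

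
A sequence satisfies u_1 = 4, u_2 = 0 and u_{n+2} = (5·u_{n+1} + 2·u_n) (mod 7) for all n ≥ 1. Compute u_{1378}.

Listing terms: u_1 = 4, u_2 = 0, u_3 = 1, u_4 = 5, u_5 = 6, u_6 = 5, u_7 = 2, u_8 = 6, u_9 = 6, u_{10} = 0, u_{11} = 5, u_{12} = 4, u_{13} = 2, u_{14} = 4, u_{15} = 3, u_{16} = 2, u_{17} = 2, u_{18} = 0, u_{19} = 4, u_{20} = 6, u_{21} = 3, u_{22} = 6, u_{23} = 1, u_{24} = 3, u_{25} = 3, u_{26} = 0, u_{27} = 6, u_{28} = 2, u_{29} = 1, u_{30} = 2, u_{31} = 5, u_{32} = 1, u_{33} = 1, u_{34} = 0, u_{35} = 2, u_{36} = 3, u_{37} = 5, u_{38} = 3, u_{39} = 4, u_{40} = 5, u_{41} = 5, u_{42} = 0, u_{43} = 3, u_{44} = 1, u_{45} = 4, u_{46} = 1, u_{47} = 6, u_{48} = 4, u_{49} = 4, u_{50} = 0.
The sequence repeats with period 48.
(1378 - 1) mod 48 = 33, so u_{1378} = u_{34} = 0.

0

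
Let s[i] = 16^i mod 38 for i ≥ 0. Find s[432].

s[0] = 1, s[1] = 16, s[2] = 28, s[3] = 30, s[4] = 24, s[5] = 4, s[6] = 26, s[7] = 36, s[8] = 6, s[9] = 20, s[10] = 16.
Since s[10] = s[1] = 16, the sequence is eventually periodic: after a pre-period of length 1 it cycles with period 9.
For i ≥ 1, s[i] depends only on (i - 1) mod 9. (432 - 1) mod 9 = 8, so s[432] = s[9] = 20.

20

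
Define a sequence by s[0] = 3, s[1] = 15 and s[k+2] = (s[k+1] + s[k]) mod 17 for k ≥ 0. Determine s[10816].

9

Listing terms: s[0] = 3,  s[1] = 15,  s[2] = 1,  s[3] = 16,  s[4] = 0,  s[5] = 16,  s[6] = 16,  s[7] = 15,  s[8] = 14,  s[9] = 12,  s[10] = 9,  s[11] = 4,  s[12] = 13,  s[13] = 0,  s[14] = 13,  s[15] = 13,  s[16] = 9,  s[17] = 5,  s[18] = 14,  s[19] = 2,  s[20] = 16,  s[21] = 1,  s[22] = 0,  s[23] = 1,  s[24] = 1,  s[25] = 2,  s[26] = 3,  s[27] = 5,  s[28] = 8,  s[29] = 13,  s[30] = 4,  s[31] = 0,  s[32] = 4,  s[33] = 4,  s[34] = 8,  s[35] = 12,  s[36] = 3,  s[37] = 15.
Since (s[36], s[37]) = (s[0], s[1]) = (3, 15) (two consecutive terms determine the rest), the sequence is periodic with period 36.
(10816 - 0) mod 36 = 16, so s[10816] = s[16] = 9.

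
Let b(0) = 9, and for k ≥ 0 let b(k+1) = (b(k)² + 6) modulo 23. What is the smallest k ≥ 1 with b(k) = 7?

b(0) = 9; b(1) = 18; b(2) = 8; b(3) = 1; b(4) = 7; b(5) = 9.
The sequence repeats with period 5.
The value 7 first appears (with k ≥ 1) at b(4).

4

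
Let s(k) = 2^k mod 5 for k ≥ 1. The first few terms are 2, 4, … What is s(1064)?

1

Computing terms: s(1) = 2,  s(2) = 4,  s(3) = 3,  s(4) = 1,  s(5) = 2.
Since s(5) = s(1) = 2, the sequence is periodic with period 4.
So s(1064) = s(1 + ((1064-1) mod 4)) = s(4) = 1.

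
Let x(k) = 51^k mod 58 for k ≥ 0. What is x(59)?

5

Computing terms: x(0) = 1, x(1) = 51, x(2) = 49, x(3) = 5, x(4) = 23, x(5) = 13, x(6) = 25, x(7) = 57, x(8) = 7, x(9) = 9, x(10) = 53, x(11) = 35, x(12) = 45, x(13) = 33, x(14) = 1.
Since x(14) = x(0) = 1, the sequence is periodic with period 14.
So x(59) = x(0 + ((59-0) mod 14)) = x(3) = 5.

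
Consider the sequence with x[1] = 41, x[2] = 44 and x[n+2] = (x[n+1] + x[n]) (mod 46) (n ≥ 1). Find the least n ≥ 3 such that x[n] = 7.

We have x[1] = 41,  x[2] = 44,  x[3] = 39,  x[4] = 37,  x[5] = 30,  x[6] = 21,  x[7] = 5,  x[8] = 26,  x[9] = 31,  x[10] = 11,  x[11] = 42,  x[12] = 7,  x[13] = 3,  x[14] = 10,  x[15] = 13,  x[16] = 23,  x[17] = 36,  x[18] = 13,  x[19] = 3,  x[20] = 16,  x[21] = 19,  x[22] = 35,  x[23] = 8,  x[24] = 43,  x[25] = 5,  x[26] = 2,  x[27] = 7,  x[28] = 9,  x[29] = 16,  x[30] = 25,  x[31] = 41,  x[32] = 20,  x[33] = 15,  x[34] = 35,  x[35] = 4,  x[36] = 39,  x[37] = 43,  x[38] = 36,  x[39] = 33,  x[40] = 23,  x[41] = 10,  x[42] = 33,  x[43] = 43,  x[44] = 30,  x[45] = 27,  x[46] = 11,  x[47] = 38,  x[48] = 3,  x[49] = 41,  x[50] = 44.
Since (x[49], x[50]) = (x[1], x[2]) = (41, 44) (two consecutive terms determine the rest), the sequence is periodic with period 48.
The value 7 first appears (with n ≥ 3) at x[12].

12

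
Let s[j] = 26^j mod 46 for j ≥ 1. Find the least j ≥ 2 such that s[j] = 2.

7

Listing terms: s[1] = 26, s[2] = 32, s[3] = 4, s[4] = 12, s[5] = 36, s[6] = 16, s[7] = 2, s[8] = 6, s[9] = 18, s[10] = 8, s[11] = 24, s[12] = 26.
Since s[12] = s[1] = 26, the sequence is periodic with period 11.
The value 2 first appears (with j ≥ 2) at s[7].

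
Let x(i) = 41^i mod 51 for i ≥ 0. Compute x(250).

Listing terms: x(0) = 1,  x(1) = 41,  x(2) = 49,  x(3) = 20,  x(4) = 4,  x(5) = 11,  x(6) = 43,  x(7) = 29,  x(8) = 16,  x(9) = 44,  x(10) = 19,  x(11) = 14,  x(12) = 13,  x(13) = 23,  x(14) = 25,  x(15) = 5,  x(16) = 1.
Since x(16) = x(0) = 1, the sequence is periodic with period 16.
(250 - 0) mod 16 = 10, so x(250) = x(10) = 19.

19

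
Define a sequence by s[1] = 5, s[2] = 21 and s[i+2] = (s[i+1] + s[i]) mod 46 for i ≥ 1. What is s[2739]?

s[1] = 5; s[2] = 21; s[3] = 26; s[4] = 1; s[5] = 27; s[6] = 28; s[7] = 9; s[8] = 37; s[9] = 0; s[10] = 37; s[11] = 37; s[12] = 28; s[13] = 19; s[14] = 1; s[15] = 20; s[16] = 21; s[17] = 41; s[18] = 16; s[19] = 11; s[20] = 27; s[21] = 38; s[22] = 19; s[23] = 11; s[24] = 30; s[25] = 41; s[26] = 25; s[27] = 20; s[28] = 45; s[29] = 19; s[30] = 18; s[31] = 37; s[32] = 9; s[33] = 0; s[34] = 9; s[35] = 9; s[36] = 18; s[37] = 27; s[38] = 45; s[39] = 26; s[40] = 25; s[41] = 5; s[42] = 30; s[43] = 35; s[44] = 19; s[45] = 8; s[46] = 27; s[47] = 35; s[48] = 16; s[49] = 5; s[50] = 21.
Since (s[49], s[50]) = (s[1], s[2]) = (5, 21) (two consecutive terms determine the rest), the sequence is periodic with period 48.
So s[2739] = s[1 + ((2739-1) mod 48)] = s[3] = 26.

26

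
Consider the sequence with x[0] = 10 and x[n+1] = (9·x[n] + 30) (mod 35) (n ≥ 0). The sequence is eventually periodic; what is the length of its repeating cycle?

x[0] = 10, x[1] = 15, x[2] = 25, x[3] = 10.
The sequence repeats with period 3.

3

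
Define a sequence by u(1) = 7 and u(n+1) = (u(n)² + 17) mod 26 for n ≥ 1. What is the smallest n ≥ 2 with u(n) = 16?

4

u(1) = 7; u(2) = 14; u(3) = 5; u(4) = 16; u(5) = 13; u(6) = 4; u(7) = 7.
The sequence repeats with period 6.
The value 16 first appears (with n ≥ 2) at u(4).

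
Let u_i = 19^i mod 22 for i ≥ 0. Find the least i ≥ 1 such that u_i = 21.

Listing terms: u_0 = 1; u_1 = 19; u_2 = 9; u_3 = 17; u_4 = 15; u_5 = 21; u_6 = 3; u_7 = 13; u_8 = 5; u_9 = 7; u_{10} = 1.
Since u_{10} = u_0 = 1, the sequence is periodic with period 10.
The value 21 first appears (with i ≥ 1) at u_5.

5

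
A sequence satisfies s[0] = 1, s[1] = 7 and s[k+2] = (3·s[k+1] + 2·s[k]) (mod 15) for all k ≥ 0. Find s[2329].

7

We have s[0] = 1; s[1] = 7; s[2] = 8; s[3] = 8; s[4] = 10; s[5] = 1; s[6] = 8; s[7] = 11; s[8] = 4; s[9] = 4; s[10] = 5; s[11] = 8; s[12] = 4; s[13] = 13; s[14] = 2; s[15] = 2; s[16] = 10; s[17] = 4; s[18] = 2; s[19] = 14; s[20] = 1; s[21] = 1; s[22] = 5; s[23] = 2; s[24] = 1; s[25] = 7.
Since (s[24], s[25]) = (s[0], s[1]) = (1, 7) (two consecutive terms determine the rest), the sequence is periodic with period 24.
(2329 - 0) mod 24 = 1, so s[2329] = s[1] = 7.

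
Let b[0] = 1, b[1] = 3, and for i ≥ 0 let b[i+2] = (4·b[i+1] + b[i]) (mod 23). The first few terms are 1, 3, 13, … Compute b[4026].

10

b[0] = 1; b[1] = 3; b[2] = 13; b[3] = 9; b[4] = 3; b[5] = 21; b[6] = 18; b[7] = 1; b[8] = 22; b[9] = 20; b[10] = 10; b[11] = 14; b[12] = 20; b[13] = 2; b[14] = 5; b[15] = 22; b[16] = 1; b[17] = 3.
The sequence repeats with period 16.
(4026 - 0) mod 16 = 10, so b[4026] = b[10] = 10.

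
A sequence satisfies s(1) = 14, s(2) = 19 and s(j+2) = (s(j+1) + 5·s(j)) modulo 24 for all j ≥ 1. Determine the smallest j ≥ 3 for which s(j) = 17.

3

Computing terms: s(1) = 14, s(2) = 19, s(3) = 17, s(4) = 16, s(5) = 5, s(6) = 13, s(7) = 14, s(8) = 7, s(9) = 5, s(10) = 16, s(11) = 17, s(12) = 1, s(13) = 14, s(14) = 19.
The sequence repeats with period 12.
The value 17 first appears (with j ≥ 3) at s(3).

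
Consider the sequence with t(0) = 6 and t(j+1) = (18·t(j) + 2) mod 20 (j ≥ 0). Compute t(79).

t(0) = 6; t(1) = 10; t(2) = 2; t(3) = 18; t(4) = 6.
Since t(4) = t(0) = 6, the sequence is periodic with period 4.
So t(79) = t(0 + ((79-0) mod 4)) = t(3) = 18.

18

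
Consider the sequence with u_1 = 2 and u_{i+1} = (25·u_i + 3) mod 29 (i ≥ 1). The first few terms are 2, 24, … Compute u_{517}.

We have u_1 = 2,  u_2 = 24,  u_3 = 23,  u_4 = 27,  u_5 = 11,  u_6 = 17,  u_7 = 22,  u_8 = 2.
Since u_8 = u_1 = 2, the sequence is periodic with period 7.
(517 - 1) mod 7 = 5, so u_{517} = u_6 = 17.

17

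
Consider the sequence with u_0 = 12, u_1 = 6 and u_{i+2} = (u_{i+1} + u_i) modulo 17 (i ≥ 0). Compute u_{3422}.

u_0 = 12; u_1 = 6; u_2 = 1; u_3 = 7; u_4 = 8; u_5 = 15; u_6 = 6; u_7 = 4; u_8 = 10; u_9 = 14; u_{10} = 7; u_{11} = 4; u_{12} = 11; u_{13} = 15; u_{14} = 9; u_{15} = 7; u_{16} = 16; u_{17} = 6; u_{18} = 5; u_{19} = 11; u_{20} = 16; u_{21} = 10; u_{22} = 9; u_{23} = 2; u_{24} = 11; u_{25} = 13; u_{26} = 7; u_{27} = 3; u_{28} = 10; u_{29} = 13; u_{30} = 6; u_{31} = 2; u_{32} = 8; u_{33} = 10; u_{34} = 1; u_{35} = 11; u_{36} = 12; u_{37} = 6.
The sequence repeats with period 36.
(3422 - 0) mod 36 = 2, so u_{3422} = u_2 = 1.

1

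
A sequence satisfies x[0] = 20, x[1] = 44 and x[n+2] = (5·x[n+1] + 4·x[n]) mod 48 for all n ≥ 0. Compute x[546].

Listing terms: x[0] = 20, x[1] = 44, x[2] = 12, x[3] = 44, x[4] = 28, x[5] = 28, x[6] = 12, x[7] = 28, x[8] = 44, x[9] = 44, x[10] = 12.
Since (x[9], x[10]) = (x[1], x[2]) = (44, 12) (two consecutive terms determine the rest), the sequence is eventually periodic: after a pre-period of length 1 it cycles with period 8.
For n ≥ 1, x[n] depends only on (n - 1) mod 8. (546 - 1) mod 8 = 1, so x[546] = x[2] = 12.

12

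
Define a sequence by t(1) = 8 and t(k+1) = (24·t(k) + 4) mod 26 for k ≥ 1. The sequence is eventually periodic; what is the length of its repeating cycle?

Listing terms: t(1) = 8, t(2) = 14, t(3) = 2, t(4) = 0, t(5) = 4, t(6) = 22, t(7) = 12, t(8) = 6, t(9) = 18, t(10) = 20, t(11) = 16, t(12) = 24, t(13) = 8.
The sequence repeats with period 12.

12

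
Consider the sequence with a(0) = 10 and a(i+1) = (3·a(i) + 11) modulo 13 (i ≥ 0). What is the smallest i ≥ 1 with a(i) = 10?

Listing terms: a(0) = 10,  a(1) = 2,  a(2) = 4,  a(3) = 10.
Since a(3) = a(0) = 10, the sequence is periodic with period 3.
The value 10 next appears (with i ≥ 1) at a(3).

3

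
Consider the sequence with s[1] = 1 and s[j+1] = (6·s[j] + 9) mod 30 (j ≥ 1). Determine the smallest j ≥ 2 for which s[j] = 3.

4

s[1] = 1,  s[2] = 15,  s[3] = 9,  s[4] = 3,  s[5] = 27,  s[6] = 21,  s[7] = 15.
Since s[7] = s[2] = 15, the sequence is eventually periodic: after a pre-period of length 1 it cycles with period 5.
The value 3 first appears (with j ≥ 2) at s[4].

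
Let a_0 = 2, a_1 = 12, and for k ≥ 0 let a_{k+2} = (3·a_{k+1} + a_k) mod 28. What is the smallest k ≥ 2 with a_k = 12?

13

We have a_0 = 2,  a_1 = 12,  a_2 = 10,  a_3 = 14,  a_4 = 24,  a_5 = 2,  a_6 = 2,  a_7 = 8,  a_8 = 26,  a_9 = 2,  a_{10} = 4,  a_{11} = 14,  a_{12} = 18,  a_{13} = 12,  a_{14} = 26,  a_{15} = 6,  a_{16} = 16,  a_{17} = 26,  a_{18} = 10,  a_{19} = 0,  a_{20} = 10,  a_{21} = 2,  a_{22} = 16,  a_{23} = 22,  a_{24} = 26,  a_{25} = 16,  a_{26} = 18,  a_{27} = 14,  a_{28} = 4,  a_{29} = 26,  a_{30} = 26,  a_{31} = 20,  a_{32} = 2,  a_{33} = 26,  a_{34} = 24,  a_{35} = 14,  a_{36} = 10,  a_{37} = 16,  a_{38} = 2,  a_{39} = 22,  a_{40} = 12,  a_{41} = 2,  a_{42} = 18,  a_{43} = 0,  a_{44} = 18,  a_{45} = 26,  a_{46} = 12,  a_{47} = 6,  a_{48} = 2,  a_{49} = 12.
Since (a_{48}, a_{49}) = (a_0, a_1) = (2, 12) (two consecutive terms determine the rest), the sequence is periodic with period 48.
The value 12 first appears (with k ≥ 2) at a_{13}.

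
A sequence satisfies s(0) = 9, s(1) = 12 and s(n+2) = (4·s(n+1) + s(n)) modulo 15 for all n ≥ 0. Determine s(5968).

0

s(0) = 9; s(1) = 12; s(2) = 12; s(3) = 0; s(4) = 12; s(5) = 3; s(6) = 9; s(7) = 9; s(8) = 0; s(9) = 9; s(10) = 6; s(11) = 3; s(12) = 3; s(13) = 0; s(14) = 3; s(15) = 12; s(16) = 6; s(17) = 6; s(18) = 0; s(19) = 6; s(20) = 9; s(21) = 12.
The sequence repeats with period 20.
(5968 - 0) mod 20 = 8, so s(5968) = s(8) = 0.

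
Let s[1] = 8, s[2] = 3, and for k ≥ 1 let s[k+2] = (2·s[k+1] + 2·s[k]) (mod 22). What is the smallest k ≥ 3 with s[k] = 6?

Computing terms: s[1] = 8; s[2] = 3; s[3] = 0; s[4] = 6; s[5] = 12; s[6] = 14; s[7] = 8; s[8] = 0; s[9] = 16; s[10] = 10; s[11] = 8; s[12] = 14; s[13] = 0; s[14] = 6.
Since (s[13], s[14]) = (s[3], s[4]) = (0, 6) (two consecutive terms determine the rest), the sequence is eventually periodic: after a pre-period of length 2 it cycles with period 10.
The value 6 first appears (with k ≥ 3) at s[4].

4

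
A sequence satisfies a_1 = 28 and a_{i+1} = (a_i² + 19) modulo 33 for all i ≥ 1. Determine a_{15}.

Listing terms: a_1 = 28, a_2 = 11, a_3 = 8, a_4 = 17, a_5 = 11.
Since a_5 = a_2 = 11, the sequence is eventually periodic: after a pre-period of length 1 it cycles with period 3.
For i ≥ 2, a_i depends only on (i - 2) mod 3. (15 - 2) mod 3 = 1, so a_{15} = a_3 = 8.

8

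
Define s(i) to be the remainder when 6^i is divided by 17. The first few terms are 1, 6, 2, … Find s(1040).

We have s(0) = 1; s(1) = 6; s(2) = 2; s(3) = 12; s(4) = 4; s(5) = 7; s(6) = 8; s(7) = 14; s(8) = 16; s(9) = 11; s(10) = 15; s(11) = 5; s(12) = 13; s(13) = 10; s(14) = 9; s(15) = 3; s(16) = 1.
Since s(16) = s(0) = 1, the sequence is periodic with period 16.
So s(1040) = s(0 + ((1040-0) mod 16)) = s(0) = 1.

1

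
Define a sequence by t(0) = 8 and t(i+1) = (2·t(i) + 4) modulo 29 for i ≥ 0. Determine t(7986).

10

We have t(0) = 8; t(1) = 20; t(2) = 15; t(3) = 5; t(4) = 14; t(5) = 3; t(6) = 10; t(7) = 24; t(8) = 23; t(9) = 21; t(10) = 17; t(11) = 9; t(12) = 22; t(13) = 19; t(14) = 13; t(15) = 1; t(16) = 6; t(17) = 16; t(18) = 7; t(19) = 18; t(20) = 11; t(21) = 26; t(22) = 27; t(23) = 0; t(24) = 4; t(25) = 12; t(26) = 28; t(27) = 2; t(28) = 8.
Since t(28) = t(0) = 8, the sequence is periodic with period 28.
So t(7986) = t(0 + ((7986-0) mod 28)) = t(6) = 10.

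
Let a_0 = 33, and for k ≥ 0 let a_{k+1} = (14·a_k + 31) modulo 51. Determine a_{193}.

34

We have a_0 = 33, a_1 = 34, a_2 = 48, a_3 = 40, a_4 = 30, a_5 = 43, a_6 = 21, a_7 = 19, a_8 = 42, a_9 = 7, a_{10} = 27, a_{11} = 1, a_{12} = 45, a_{13} = 49, a_{14} = 3, a_{15} = 22, a_{16} = 33.
The sequence repeats with period 16.
(193 - 0) mod 16 = 1, so a_{193} = a_1 = 34.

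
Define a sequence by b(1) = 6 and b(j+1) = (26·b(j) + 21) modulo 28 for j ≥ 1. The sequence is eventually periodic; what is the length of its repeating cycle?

Computing terms: b(1) = 6, b(2) = 9, b(3) = 3, b(4) = 15, b(5) = 19, b(6) = 11, b(7) = 27, b(8) = 23, b(9) = 3.
Since b(9) = b(3) = 3, the sequence is eventually periodic: after a pre-period of length 2 it cycles with period 6.

6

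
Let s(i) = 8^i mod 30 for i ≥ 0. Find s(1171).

2

s(0) = 1; s(1) = 8; s(2) = 4; s(3) = 2; s(4) = 16; s(5) = 8.
Since s(5) = s(1) = 8, the sequence is eventually periodic: after a pre-period of length 1 it cycles with period 4.
For i ≥ 1, s(i) depends only on (i - 1) mod 4. (1171 - 1) mod 4 = 2, so s(1171) = s(3) = 2.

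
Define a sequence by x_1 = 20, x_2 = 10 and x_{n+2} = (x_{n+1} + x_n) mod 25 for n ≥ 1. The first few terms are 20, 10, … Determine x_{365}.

x_1 = 20, x_2 = 10, x_3 = 5, x_4 = 15, x_5 = 20, x_6 = 10.
The sequence repeats with period 4.
So x_{365} = x_{1 + ((365-1) mod 4)} = x_1 = 20.

20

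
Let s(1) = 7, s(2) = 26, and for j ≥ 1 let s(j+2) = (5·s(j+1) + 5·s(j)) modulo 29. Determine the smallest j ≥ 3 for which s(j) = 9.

17

Listing terms: s(1) = 7; s(2) = 26; s(3) = 20; s(4) = 27; s(5) = 3; s(6) = 5; s(7) = 11; s(8) = 22; s(9) = 20; s(10) = 7; s(11) = 19; s(12) = 14; s(13) = 20; s(14) = 25; s(15) = 22; s(16) = 3; s(17) = 9; s(18) = 2; s(19) = 26; s(20) = 24; s(21) = 18; s(22) = 7; s(23) = 9; s(24) = 22; s(25) = 10; s(26) = 15; s(27) = 9; s(28) = 4; s(29) = 7; s(30) = 26.
The sequence repeats with period 28.
The value 9 first appears (with j ≥ 3) at s(17).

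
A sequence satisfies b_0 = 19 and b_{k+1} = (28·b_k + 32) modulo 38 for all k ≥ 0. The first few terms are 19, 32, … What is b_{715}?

Computing terms: b_0 = 19,  b_1 = 32,  b_2 = 16,  b_3 = 24,  b_4 = 20,  b_5 = 22,  b_6 = 2,  b_7 = 12,  b_8 = 26,  b_9 = 0,  b_{10} = 32.
Since b_{10} = b_1 = 32, the sequence is eventually periodic: after a pre-period of length 1 it cycles with period 9.
For k ≥ 1, b_k depends only on (k - 1) mod 9. (715 - 1) mod 9 = 3, so b_{715} = b_4 = 20.

20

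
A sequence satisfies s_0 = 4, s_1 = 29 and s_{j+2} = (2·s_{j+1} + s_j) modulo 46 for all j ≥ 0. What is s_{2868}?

42

s_0 = 4, s_1 = 29, s_2 = 16, s_3 = 15, s_4 = 0, s_5 = 15, s_6 = 30, s_7 = 29, s_8 = 42, s_9 = 21, s_{10} = 38, s_{11} = 5, s_{12} = 2, s_{13} = 9, s_{14} = 20, s_{15} = 3, s_{16} = 26, s_{17} = 9, s_{18} = 44, s_{19} = 5, s_{20} = 8, s_{21} = 21, s_{22} = 4, s_{23} = 29.
Since (s_{22}, s_{23}) = (s_0, s_1) = (4, 29) (two consecutive terms determine the rest), the sequence is periodic with period 22.
(2868 - 0) mod 22 = 8, so s_{2868} = s_8 = 42.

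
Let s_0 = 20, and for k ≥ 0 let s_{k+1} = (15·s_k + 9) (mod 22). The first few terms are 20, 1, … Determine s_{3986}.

12

We have s_0 = 20, s_1 = 1, s_2 = 2, s_3 = 17, s_4 = 0, s_5 = 9, s_6 = 12, s_7 = 13, s_8 = 6, s_9 = 11, s_{10} = 20.
The sequence repeats with period 10.
So s_{3986} = s_{0 + ((3986-0) mod 10)} = s_6 = 12.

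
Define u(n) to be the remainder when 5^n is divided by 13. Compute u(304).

We have u(1) = 5; u(2) = 12; u(3) = 8; u(4) = 1; u(5) = 5.
The sequence repeats with period 4.
(304 - 1) mod 4 = 3, so u(304) = u(4) = 1.

1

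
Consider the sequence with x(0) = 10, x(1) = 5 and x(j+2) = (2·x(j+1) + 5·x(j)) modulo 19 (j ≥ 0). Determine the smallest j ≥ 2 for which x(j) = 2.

Listing terms: x(0) = 10,  x(1) = 5,  x(2) = 3,  x(3) = 12,  x(4) = 1,  x(5) = 5,  x(6) = 15,  x(7) = 17,  x(8) = 14,  x(9) = 18,  x(10) = 11,  x(11) = 17,  x(12) = 13,  x(13) = 16,  x(14) = 2,  x(15) = 8,  x(16) = 7,  x(17) = 16,  x(18) = 10,  x(19) = 5.
Since (x(18), x(19)) = (x(0), x(1)) = (10, 5) (two consecutive terms determine the rest), the sequence is periodic with period 18.
The value 2 first appears (with j ≥ 2) at x(14).

14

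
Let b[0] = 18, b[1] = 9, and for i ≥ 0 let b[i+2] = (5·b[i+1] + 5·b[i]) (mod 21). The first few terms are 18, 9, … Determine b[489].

18

Listing terms: b[0] = 18, b[1] = 9, b[2] = 9, b[3] = 6, b[4] = 12, b[5] = 6, b[6] = 6, b[7] = 18, b[8] = 15, b[9] = 18, b[10] = 18, b[11] = 12, b[12] = 3, b[13] = 12, b[14] = 12, b[15] = 15, b[16] = 9, b[17] = 15, b[18] = 15, b[19] = 3, b[20] = 6, b[21] = 3, b[22] = 3, b[23] = 9, b[24] = 18, b[25] = 9.
The sequence repeats with period 24.
(489 - 0) mod 24 = 9, so b[489] = b[9] = 18.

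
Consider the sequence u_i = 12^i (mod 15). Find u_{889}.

Listing terms: u_0 = 1, u_1 = 12, u_2 = 9, u_3 = 3, u_4 = 6, u_5 = 12.
Since u_5 = u_1 = 12, the sequence is eventually periodic: after a pre-period of length 1 it cycles with period 4.
For i ≥ 1, u_i depends only on (i - 1) mod 4. (889 - 1) mod 4 = 0, so u_{889} = u_1 = 12.

12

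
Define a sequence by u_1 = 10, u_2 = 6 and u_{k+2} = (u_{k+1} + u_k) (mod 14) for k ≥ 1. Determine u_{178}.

We have u_1 = 10, u_2 = 6, u_3 = 2, u_4 = 8, u_5 = 10, u_6 = 4, u_7 = 0, u_8 = 4, u_9 = 4, u_{10} = 8, u_{11} = 12, u_{12} = 6, u_{13} = 4, u_{14} = 10, u_{15} = 0, u_{16} = 10, u_{17} = 10, u_{18} = 6.
The sequence repeats with period 16.
So u_{178} = u_{1 + ((178-1) mod 16)} = u_2 = 6.

6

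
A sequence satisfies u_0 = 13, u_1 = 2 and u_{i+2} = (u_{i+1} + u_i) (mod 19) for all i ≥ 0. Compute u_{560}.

15

u_0 = 13; u_1 = 2; u_2 = 15; u_3 = 17; u_4 = 13; u_5 = 11; u_6 = 5; u_7 = 16; u_8 = 2; u_9 = 18; u_{10} = 1; u_{11} = 0; u_{12} = 1; u_{13} = 1; u_{14} = 2; u_{15} = 3; u_{16} = 5; u_{17} = 8; u_{18} = 13; u_{19} = 2.
Since (u_{18}, u_{19}) = (u_0, u_1) = (13, 2) (two consecutive terms determine the rest), the sequence is periodic with period 18.
(560 - 0) mod 18 = 2, so u_{560} = u_2 = 15.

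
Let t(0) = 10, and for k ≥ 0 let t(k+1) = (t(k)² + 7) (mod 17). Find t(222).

t(0) = 10, t(1) = 5, t(2) = 15, t(3) = 11, t(4) = 9, t(5) = 3, t(6) = 16, t(7) = 8, t(8) = 3.
Since t(8) = t(5) = 3, the sequence is eventually periodic: after a pre-period of length 5 it cycles with period 3.
For k ≥ 5, t(k) depends only on (k - 5) mod 3. (222 - 5) mod 3 = 1, so t(222) = t(6) = 16.

16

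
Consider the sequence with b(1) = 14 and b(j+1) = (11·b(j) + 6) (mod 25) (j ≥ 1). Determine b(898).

11

We have b(1) = 14; b(2) = 10; b(3) = 16; b(4) = 7; b(5) = 8; b(6) = 19; b(7) = 15; b(8) = 21; b(9) = 12; b(10) = 13; b(11) = 24; b(12) = 20; b(13) = 1; b(14) = 17; b(15) = 18; b(16) = 4; b(17) = 0; b(18) = 6; b(19) = 22; b(20) = 23; b(21) = 9; b(22) = 5; b(23) = 11; b(24) = 2; b(25) = 3; b(26) = 14.
Since b(26) = b(1) = 14, the sequence is periodic with period 25.
So b(898) = b(1 + ((898-1) mod 25)) = b(23) = 11.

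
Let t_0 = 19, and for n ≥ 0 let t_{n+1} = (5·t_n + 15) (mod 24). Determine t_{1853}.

We have t_0 = 19, t_1 = 14, t_2 = 13, t_3 = 8, t_4 = 7, t_5 = 2, t_6 = 1, t_7 = 20, t_8 = 19.
The sequence repeats with period 8.
So t_{1853} = t_{0 + ((1853-0) mod 8)} = t_5 = 2.

2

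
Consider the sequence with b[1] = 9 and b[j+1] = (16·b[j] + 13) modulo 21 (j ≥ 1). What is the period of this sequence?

3

Computing terms: b[1] = 9,  b[2] = 10,  b[3] = 5,  b[4] = 9.
The sequence repeats with period 3.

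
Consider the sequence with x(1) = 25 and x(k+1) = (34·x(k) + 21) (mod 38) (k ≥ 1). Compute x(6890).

7

We have x(1) = 25; x(2) = 35; x(3) = 33; x(4) = 3; x(5) = 9; x(6) = 23; x(7) = 5; x(8) = 1; x(9) = 17; x(10) = 29; x(11) = 19; x(12) = 21; x(13) = 13; x(14) = 7; x(15) = 31; x(16) = 11; x(17) = 15; x(18) = 37; x(19) = 25.
Since x(19) = x(1) = 25, the sequence is periodic with period 18.
(6890 - 1) mod 18 = 13, so x(6890) = x(14) = 7.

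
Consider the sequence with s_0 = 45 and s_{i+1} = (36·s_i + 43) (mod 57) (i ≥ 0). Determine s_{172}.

Listing terms: s_0 = 45,  s_1 = 10,  s_2 = 4,  s_3 = 16,  s_4 = 49,  s_5 = 40,  s_6 = 1,  s_7 = 22,  s_8 = 37,  s_9 = 7,  s_{10} = 10.
Since s_{10} = s_1 = 10, the sequence is eventually periodic: after a pre-period of length 1 it cycles with period 9.
For i ≥ 1, s_i depends only on (i - 1) mod 9. (172 - 1) mod 9 = 0, so s_{172} = s_1 = 10.

10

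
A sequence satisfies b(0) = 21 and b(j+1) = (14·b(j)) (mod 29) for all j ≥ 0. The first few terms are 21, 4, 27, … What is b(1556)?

2

b(0) = 21, b(1) = 4, b(2) = 27, b(3) = 1, b(4) = 14, b(5) = 22, b(6) = 18, b(7) = 20, b(8) = 19, b(9) = 5, b(10) = 12, b(11) = 23, b(12) = 3, b(13) = 13, b(14) = 8, b(15) = 25, b(16) = 2, b(17) = 28, b(18) = 15, b(19) = 7, b(20) = 11, b(21) = 9, b(22) = 10, b(23) = 24, b(24) = 17, b(25) = 6, b(26) = 26, b(27) = 16, b(28) = 21.
Since b(28) = b(0) = 21, the sequence is periodic with period 28.
So b(1556) = b(0 + ((1556-0) mod 28)) = b(16) = 2.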